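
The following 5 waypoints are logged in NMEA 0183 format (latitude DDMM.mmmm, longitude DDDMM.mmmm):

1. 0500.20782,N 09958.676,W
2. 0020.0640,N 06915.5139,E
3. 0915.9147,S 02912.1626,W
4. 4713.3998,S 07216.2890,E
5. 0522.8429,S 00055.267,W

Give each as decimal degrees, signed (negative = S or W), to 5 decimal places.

1. 5.00346, -99.97793
2. 0.33440, 69.25857
3. -9.26525, -29.20271
4. -47.22333, 72.27148
5. -5.38072, -0.92112

Point 1:
  Lat: degrees = first 2 digits = 5, minutes = 0.20782; 5 + 0.20782/60 = 5.003464
  N → positive
  λ: split at 3 digits → 099° and 58.676′; 99 + 58.676/60 = 99.977933
  W ⇒ negate
Point 2:
  Latitude: degrees = first 2 digits = 0, minutes = 20.064; 0 + 20.064/60 = 0.334400
  N → positive
  λ: split at 3 digits → 069° and 15.5139′; 69 + 15.5139/60 = 69.258565
  E ⇒ keep positive
Point 3:
  Lat: degrees = first 2 digits = 9, minutes = 15.9147; 9 + 15.9147/60 = 9.265245
  hemisphere S, so the sign is −
  λ: split at 3 digits → 029° and 12.1626′; 29 + 12.1626/60 = 29.202710
  W ⇒ negate
Point 4:
  φ: split at 2 digits → 47° and 13.3998′; 47 + 13.3998/60 = 47.223330
  S → negative
  λ: split at 3 digits → 072° and 16.289′; 72 + 16.289/60 = 72.271483
  E ⇒ keep positive
Point 5:
  Lat: degrees = first 2 digits = 5, minutes = 22.8429; 5 + 22.8429/60 = 5.380715
  hemisphere S, so the sign is −
  Lon: split at 3 digits → 000° and 55.267′; 0 + 55.267/60 = 0.921117
  hemisphere W, so the sign is −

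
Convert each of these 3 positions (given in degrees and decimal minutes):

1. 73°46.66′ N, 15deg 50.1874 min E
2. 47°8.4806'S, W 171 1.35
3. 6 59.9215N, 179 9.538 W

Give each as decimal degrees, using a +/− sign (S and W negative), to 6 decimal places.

1. 73.777667, 15.836457
2. -47.141343, -171.022500
3. 6.998692, -179.158967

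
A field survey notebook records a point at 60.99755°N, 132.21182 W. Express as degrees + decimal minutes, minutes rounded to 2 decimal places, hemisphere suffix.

60° 59.85′ N, 132° 12.71′ W

φ: 60° + 0.997550 × 60 = 60° 59.8530′
λ: 132° + 0.211820 × 60 = 132° 12.7092′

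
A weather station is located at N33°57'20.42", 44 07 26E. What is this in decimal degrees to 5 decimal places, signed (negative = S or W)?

Latitude: 33° + 57/60 + 20.42/3600 = 33 + 0.950000 + 0.005672 = 33.955672
N → positive
Lon: 44° + 7/60 + 26/3600 = 44 + 0.116667 + 0.007222 = 44.123889
E → positive

33.95567, 44.12389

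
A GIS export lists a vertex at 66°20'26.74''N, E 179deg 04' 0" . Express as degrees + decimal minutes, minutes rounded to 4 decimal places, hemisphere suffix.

φ: 20 + 26.74/60 = 20.445667′
Lon: 4 + 0/60 = 4.000000′

66° 20.4457′ N, 179° 4.0000′ E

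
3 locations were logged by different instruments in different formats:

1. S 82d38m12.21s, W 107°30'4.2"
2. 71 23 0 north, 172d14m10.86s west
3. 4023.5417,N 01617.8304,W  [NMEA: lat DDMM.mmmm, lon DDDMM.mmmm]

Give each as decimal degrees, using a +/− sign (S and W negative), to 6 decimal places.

1. -82.636725, -107.501167
2. 71.383333, -172.236350
3. 40.392362, -16.297173

Point 1:
  Lat: 38′ + 12.21″ = 38.20350′; 82 + 38.20350/60 = 82.6367250
  hemisphere S, so the sign is −
  Longitude: 107° + 30/60 + 4.2/3600 = 107 + 0.500000 + 0.001167 = 107.5011667
  W → negative
Point 2:
  φ: 71 + 23/60 + 0/3600 = 71.3833333
  N → positive
  λ: 172° + 14/60 + 10.86/3600 = 172 + 0.233333 + 0.003017 = 172.2363500
  W → negative
Point 3:
  Latitude: degrees = first 2 digits = 40, minutes = 23.5417; 40 + 23.5417/60 = 40.3923617
  N ⇒ keep positive
  Longitude: split at 3 digits → 016° and 17.8304′; 16 + 17.8304/60 = 16.2971733
  W → negative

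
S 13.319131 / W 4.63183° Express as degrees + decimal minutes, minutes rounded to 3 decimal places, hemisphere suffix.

φ: minutes = (13.319131 − 13) × 60 = 19.14786
Lon: 4° + 0.631830 × 60 = 4° 37.90980′

13° 19.148′ S, 4° 37.910′ W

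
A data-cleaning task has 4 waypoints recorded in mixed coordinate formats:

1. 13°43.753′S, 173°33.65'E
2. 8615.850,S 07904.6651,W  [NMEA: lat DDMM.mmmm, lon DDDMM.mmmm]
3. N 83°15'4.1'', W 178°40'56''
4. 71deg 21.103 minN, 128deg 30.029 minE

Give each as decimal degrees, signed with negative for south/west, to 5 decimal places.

Point 1:
  φ: 43.753′ = 0.729217°; total 13.729217
  hemisphere S, so the sign is −
  Lon: 33.65′ = 0.560833°; total 173.560833
  E ⇒ keep positive
Point 2:
  Latitude: split at 2 digits → 86° and 15.85′; 86 + 15.85/60 = 86.264167
  S → negative
  λ: degrees = first 3 digits = 79, minutes = 4.6651; 79 + 4.6651/60 = 79.077752
  W → negative
Point 3:
  Lat: 83 + 15/60 + 4.1/3600 = 83.251139
  N ⇒ keep positive
  Longitude: 178 + 40/60 + 56/3600 = 178.682222
  hemisphere W, so the sign is −
Point 4:
  Latitude: 21.103′ = 0.351717°; total 71.351717
  N → positive
  Longitude: 30.029′ = 0.500483°; total 128.500483
  E → positive

1. -13.72922, 173.56083
2. -86.26417, -79.07775
3. 83.25114, -178.68222
4. 71.35172, 128.50048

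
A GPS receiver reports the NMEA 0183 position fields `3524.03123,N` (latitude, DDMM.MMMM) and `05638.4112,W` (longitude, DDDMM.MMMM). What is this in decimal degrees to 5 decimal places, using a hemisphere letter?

35.40052° N, 56.64019° W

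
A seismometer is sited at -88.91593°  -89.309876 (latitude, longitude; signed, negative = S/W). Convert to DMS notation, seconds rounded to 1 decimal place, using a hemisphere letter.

Latitude is negative → S; |value| = 88.915930
Latitude: 0.915930° → 54.95580′; 0.95580 × 60 = 57.348″
Longitude is negative → W; |value| = 89.309876
Longitude: 0.309876° → 18.59256′; 0.59256 × 60 = 35.554″

88°54′57.3″ S, 89°18′35.6″ W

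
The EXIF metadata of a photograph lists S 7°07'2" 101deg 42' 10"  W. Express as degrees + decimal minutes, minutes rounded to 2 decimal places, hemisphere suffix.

7° 7.03′ S, 101° 42.17′ W

Lat: seconds/60 = 0.03333; minutes = 7 + 0.03333 = 7.0333
Lon: seconds/60 = 0.16667; minutes = 42 + 0.16667 = 42.1667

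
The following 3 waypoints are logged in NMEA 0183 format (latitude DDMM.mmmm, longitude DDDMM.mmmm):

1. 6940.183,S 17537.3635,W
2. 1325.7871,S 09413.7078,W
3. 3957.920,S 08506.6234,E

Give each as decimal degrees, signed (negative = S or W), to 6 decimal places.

Point 1:
  Latitude: split at 2 digits → 69° and 40.183′; 69 + 40.183/60 = 69.6697167
  S → negative
  Longitude: split at 3 digits → 175° and 37.3635′; 175 + 37.3635/60 = 175.6227250
  hemisphere W, so the sign is −
Point 2:
  Latitude: degrees = first 2 digits = 13, minutes = 25.7871; 13 + 25.7871/60 = 13.4297850
  S ⇒ negate
  Longitude: degrees = first 3 digits = 94, minutes = 13.7078; 94 + 13.7078/60 = 94.2284633
  W ⇒ negate
Point 3:
  Lat: split at 2 digits → 39° and 57.92′; 39 + 57.92/60 = 39.9653333
  hemisphere S, so the sign is −
  Lon: split at 3 digits → 085° and 6.6234′; 85 + 6.6234/60 = 85.1103900
  E ⇒ keep positive

1. -69.669717, -175.622725
2. -13.429785, -94.228463
3. -39.965333, 85.110390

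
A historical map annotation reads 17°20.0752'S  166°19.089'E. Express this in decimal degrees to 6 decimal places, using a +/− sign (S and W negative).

Latitude: 20.0752′ = 0.334587°; total 17.3345867
hemisphere S, so the sign is −
Longitude: 166 + 19.089/60 = 166.3181500
E ⇒ keep positive

-17.334587, 166.318150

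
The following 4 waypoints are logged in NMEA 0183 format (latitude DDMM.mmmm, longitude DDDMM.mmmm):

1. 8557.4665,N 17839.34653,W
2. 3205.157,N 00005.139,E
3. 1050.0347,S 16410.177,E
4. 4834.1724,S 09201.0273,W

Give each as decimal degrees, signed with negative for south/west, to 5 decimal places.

Point 1:
  φ: split at 2 digits → 85° and 57.4665′; 85 + 57.4665/60 = 85.957775
  N → positive
  Lon: split at 3 digits → 178° and 39.34653′; 178 + 39.34653/60 = 178.655776
  hemisphere W, so the sign is −
Point 2:
  Lat: degrees = first 2 digits = 32, minutes = 5.157; 32 + 5.157/60 = 32.085950
  N ⇒ keep positive
  λ: split at 3 digits → 000° and 5.139′; 0 + 5.139/60 = 0.085650
  E ⇒ keep positive
Point 3:
  φ: degrees = first 2 digits = 10, minutes = 50.0347; 10 + 50.0347/60 = 10.833912
  S → negative
  Lon: degrees = first 3 digits = 164, minutes = 10.177; 164 + 10.177/60 = 164.169617
  E → positive
Point 4:
  Latitude: degrees = first 2 digits = 48, minutes = 34.1724; 48 + 34.1724/60 = 48.569540
  hemisphere S, so the sign is −
  Longitude: degrees = first 3 digits = 92, minutes = 1.0273; 92 + 1.0273/60 = 92.017122
  W ⇒ negate

1. 85.95778, -178.65578
2. 32.08595, 0.08565
3. -10.83391, 164.16962
4. -48.56954, -92.01712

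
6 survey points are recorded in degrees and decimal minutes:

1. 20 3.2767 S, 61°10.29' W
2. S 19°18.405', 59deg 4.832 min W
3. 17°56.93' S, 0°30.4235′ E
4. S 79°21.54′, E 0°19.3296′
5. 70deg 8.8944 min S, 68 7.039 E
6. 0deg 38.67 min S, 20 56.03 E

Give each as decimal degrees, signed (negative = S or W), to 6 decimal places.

Point 1:
  Lat: 20 + 3.2767/60 = 20.0546117
  hemisphere S, so the sign is −
  Lon: 10.29′ = 0.171500°; total 61.1715000
  hemisphere W, so the sign is −
Point 2:
  Lat: 19 + 18.405/60 = 19.3067500
  S ⇒ negate
  Longitude: 4.832′ = 0.080533°; total 59.0805333
  W ⇒ negate
Point 3:
  φ: 56.93′ = 0.948833°; total 17.9488333
  S → negative
  λ: 30.4235′ = 0.507058°; total 0.5070583
  E → positive
Point 4:
  Lat: 21.54′ = 0.359000°; total 79.3590000
  hemisphere S, so the sign is −
  λ: 0 + 19.3296/60 = 0.3221600
  E ⇒ keep positive
Point 5:
  Lat: 70 + 8.8944/60 = 70.1482400
  S ⇒ negate
  Lon: 7.039′ = 0.117317°; total 68.1173167
  E → positive
Point 6:
  Lat: 38.67′ = 0.644500°; total 0.6445000
  S → negative
  Lon: 56.03′ = 0.933833°; total 20.9338333
  E ⇒ keep positive

1. -20.054612, -61.171500
2. -19.306750, -59.080533
3. -17.948833, 0.507058
4. -79.359000, 0.322160
5. -70.148240, 68.117317
6. -0.644500, 20.933833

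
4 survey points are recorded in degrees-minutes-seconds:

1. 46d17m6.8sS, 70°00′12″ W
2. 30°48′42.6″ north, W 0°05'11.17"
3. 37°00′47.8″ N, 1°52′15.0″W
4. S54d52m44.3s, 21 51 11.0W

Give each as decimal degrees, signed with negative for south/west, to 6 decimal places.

1. -46.285222, -70.003333
2. 30.811833, -0.086436
3. 37.013278, -1.870833
4. -54.878972, -21.853056

Point 1:
  Latitude: 46 + 17/60 + 6.8/3600 = 46.2852222
  S → negative
  Lon: 70° + 0/60 + 12/3600 = 70 + 0.000000 + 0.003333 = 70.0033333
  W → negative
Point 2:
  Lat: 30° + 48/60 + 42.6/3600 = 30 + 0.800000 + 0.011833 = 30.8118333
  N → positive
  Longitude: 5′ + 11.17″ = 5.18617′; 0 + 5.18617/60 = 0.0864361
  W ⇒ negate
Point 3:
  Latitude: 37 + 0/60 + 47.8/3600 = 37.0132778
  N ⇒ keep positive
  Longitude: 1 + 52/60 + 15/3600 = 1.8708333
  hemisphere W, so the sign is −
Point 4:
  Latitude: 54° + 52/60 + 44.3/3600 = 54 + 0.866667 + 0.012306 = 54.8789722
  S → negative
  λ: 51′ + 11″ = 51.18333′; 21 + 51.18333/60 = 21.8530556
  W ⇒ negate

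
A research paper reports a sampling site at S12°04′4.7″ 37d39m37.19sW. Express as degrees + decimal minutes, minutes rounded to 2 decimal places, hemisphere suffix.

12° 4.08′ S, 37° 39.62′ W

Latitude: seconds/60 = 0.07833; minutes = 4 + 0.07833 = 4.0783
λ: 39 + 37.19/60 = 39.6198′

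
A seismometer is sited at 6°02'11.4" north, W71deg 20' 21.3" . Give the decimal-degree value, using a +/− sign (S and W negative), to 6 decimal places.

6.036500, -71.339250

φ: 2′ + 11.4″ = 2.19000′; 6 + 2.19000/60 = 6.0365000
N → positive
Lon: 20′ + 21.3″ = 20.35500′; 71 + 20.35500/60 = 71.3392500
W ⇒ negate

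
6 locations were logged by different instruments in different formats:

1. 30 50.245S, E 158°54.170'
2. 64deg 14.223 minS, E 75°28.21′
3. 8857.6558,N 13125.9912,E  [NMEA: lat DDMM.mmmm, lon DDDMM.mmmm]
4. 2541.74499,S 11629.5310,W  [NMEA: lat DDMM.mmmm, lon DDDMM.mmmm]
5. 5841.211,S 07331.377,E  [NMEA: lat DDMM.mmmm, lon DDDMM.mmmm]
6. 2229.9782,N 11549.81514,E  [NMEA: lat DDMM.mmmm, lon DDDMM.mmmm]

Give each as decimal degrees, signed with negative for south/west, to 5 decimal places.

1. -30.83742, 158.90283
2. -64.23705, 75.47017
3. 88.96093, 131.43319
4. -25.69575, -116.49218
5. -58.68685, 73.52295
6. 22.49964, 115.83025

Point 1:
  Lat: 50.245′ = 0.837417°; total 30.837417
  hemisphere S, so the sign is −
  Lon: 54.17′ = 0.902833°; total 158.902833
  E → positive
Point 2:
  φ: 64 + 14.223/60 = 64.237050
  hemisphere S, so the sign is −
  Longitude: 75 + 28.21/60 = 75.470167
  E ⇒ keep positive
Point 3:
  φ: split at 2 digits → 88° and 57.6558′; 88 + 57.6558/60 = 88.960930
  N → positive
  Longitude: split at 3 digits → 131° and 25.9912′; 131 + 25.9912/60 = 131.433187
  E ⇒ keep positive
Point 4:
  Lat: split at 2 digits → 25° and 41.74499′; 25 + 41.74499/60 = 25.695750
  hemisphere S, so the sign is −
  Lon: split at 3 digits → 116° and 29.531′; 116 + 29.531/60 = 116.492183
  W ⇒ negate
Point 5:
  Latitude: split at 2 digits → 58° and 41.211′; 58 + 41.211/60 = 58.686850
  S → negative
  Lon: split at 3 digits → 073° and 31.377′; 73 + 31.377/60 = 73.522950
  E → positive
Point 6:
  φ: split at 2 digits → 22° and 29.9782′; 22 + 29.9782/60 = 22.499637
  N → positive
  Lon: degrees = first 3 digits = 115, minutes = 49.81514; 115 + 49.81514/60 = 115.830252
  E → positive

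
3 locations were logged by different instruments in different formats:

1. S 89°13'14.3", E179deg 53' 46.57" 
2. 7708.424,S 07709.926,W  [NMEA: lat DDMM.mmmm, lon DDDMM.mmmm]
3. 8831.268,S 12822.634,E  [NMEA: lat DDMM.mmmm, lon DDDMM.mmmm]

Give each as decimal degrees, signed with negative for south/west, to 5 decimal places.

1. -89.22064, 179.89627
2. -77.14040, -77.16543
3. -88.52113, 128.37723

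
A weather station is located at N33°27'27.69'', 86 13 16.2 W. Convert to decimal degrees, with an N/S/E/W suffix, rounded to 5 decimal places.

33.45769° N, 86.22117° W

Lat: 33 + 27/60 + 27.69/3600 = 33.457692
λ: 86° + 13/60 + 16.2/3600 = 86 + 0.216667 + 0.004500 = 86.221167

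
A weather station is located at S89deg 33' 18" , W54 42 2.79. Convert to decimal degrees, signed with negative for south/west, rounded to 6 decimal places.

-89.555000, -54.700775

Lat: 33′ + 18″ = 33.30000′; 89 + 33.30000/60 = 89.5550000
S → negative
λ: 54° + 42/60 + 2.79/3600 = 54 + 0.700000 + 0.000775 = 54.7007750
W → negative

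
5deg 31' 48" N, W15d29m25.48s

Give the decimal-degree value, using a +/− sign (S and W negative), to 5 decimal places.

5.53000, -15.49041

φ: 5 + 31/60 + 48/3600 = 5.530000
N → positive
Lon: 15° + 29/60 + 25.48/3600 = 15 + 0.483333 + 0.007078 = 15.490411
W → negative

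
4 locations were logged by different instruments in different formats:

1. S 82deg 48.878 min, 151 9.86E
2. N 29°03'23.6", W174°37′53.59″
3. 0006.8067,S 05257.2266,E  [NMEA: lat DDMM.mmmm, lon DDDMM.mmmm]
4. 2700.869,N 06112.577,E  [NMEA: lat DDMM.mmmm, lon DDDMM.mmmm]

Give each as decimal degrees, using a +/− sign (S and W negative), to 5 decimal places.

Point 1:
  Latitude: 82 + 48.878/60 = 82.814633
  S → negative
  Longitude: 151 + 9.86/60 = 151.164333
  E ⇒ keep positive
Point 2:
  Lat: 29 + 3/60 + 23.6/3600 = 29.056556
  N → positive
  λ: 37′ + 53.59″ = 37.89317′; 174 + 37.89317/60 = 174.631553
  W ⇒ negate
Point 3:
  Lat: split at 2 digits → 00° and 6.8067′; 0 + 6.8067/60 = 0.113445
  hemisphere S, so the sign is −
  Lon: degrees = first 3 digits = 52, minutes = 57.2266; 52 + 57.2266/60 = 52.953777
  E ⇒ keep positive
Point 4:
  Latitude: degrees = first 2 digits = 27, minutes = 0.869; 27 + 0.869/60 = 27.014483
  N → positive
  λ: split at 3 digits → 061° and 12.577′; 61 + 12.577/60 = 61.209617
  E → positive

1. -82.81463, 151.16433
2. 29.05656, -174.63155
3. -0.11345, 52.95378
4. 27.01448, 61.20962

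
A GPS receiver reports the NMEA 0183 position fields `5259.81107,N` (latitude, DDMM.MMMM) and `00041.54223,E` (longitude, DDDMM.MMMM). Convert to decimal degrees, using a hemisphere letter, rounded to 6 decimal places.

Latitude: split at 2 digits → 52° and 59.81107′; 52 + 59.81107/60 = 52.9968512
Longitude: split at 3 digits → 000° and 41.54223′; 0 + 41.54223/60 = 0.6923705

52.996851° N, 0.692371° E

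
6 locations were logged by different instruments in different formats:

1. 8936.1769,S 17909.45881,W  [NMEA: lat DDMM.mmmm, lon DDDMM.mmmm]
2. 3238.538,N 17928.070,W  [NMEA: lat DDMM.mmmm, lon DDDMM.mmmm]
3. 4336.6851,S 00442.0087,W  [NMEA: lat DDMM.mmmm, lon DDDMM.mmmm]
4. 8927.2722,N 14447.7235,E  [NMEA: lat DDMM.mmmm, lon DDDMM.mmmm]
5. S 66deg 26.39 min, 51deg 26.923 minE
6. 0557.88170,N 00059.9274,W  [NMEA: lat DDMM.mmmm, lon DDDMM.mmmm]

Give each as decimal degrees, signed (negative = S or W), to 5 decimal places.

1. -89.60295, -179.15765
2. 32.64230, -179.46783
3. -43.61142, -4.70015
4. 89.45454, 144.79539
5. -66.43983, 51.44872
6. 5.96470, -0.99879

Point 1:
  Lat: split at 2 digits → 89° and 36.1769′; 89 + 36.1769/60 = 89.602948
  S ⇒ negate
  Longitude: split at 3 digits → 179° and 9.45881′; 179 + 9.45881/60 = 179.157647
  hemisphere W, so the sign is −
Point 2:
  Lat: split at 2 digits → 32° and 38.538′; 32 + 38.538/60 = 32.642300
  N ⇒ keep positive
  Lon: split at 3 digits → 179° and 28.07′; 179 + 28.07/60 = 179.467833
  hemisphere W, so the sign is −
Point 3:
  Latitude: split at 2 digits → 43° and 36.6851′; 43 + 36.6851/60 = 43.611418
  S → negative
  Lon: degrees = first 3 digits = 4, minutes = 42.0087; 4 + 42.0087/60 = 4.700145
  W → negative
Point 4:
  φ: degrees = first 2 digits = 89, minutes = 27.2722; 89 + 27.2722/60 = 89.454537
  N ⇒ keep positive
  Lon: degrees = first 3 digits = 144, minutes = 47.7235; 144 + 47.7235/60 = 144.795392
  E ⇒ keep positive
Point 5:
  φ: 66 + 26.39/60 = 66.439833
  S → negative
  λ: 51 + 26.923/60 = 51.448717
  E ⇒ keep positive
Point 6:
  Lat: split at 2 digits → 05° and 57.8817′; 5 + 57.8817/60 = 5.964695
  N → positive
  Lon: degrees = first 3 digits = 0, minutes = 59.9274; 0 + 59.9274/60 = 0.998790
  W ⇒ negate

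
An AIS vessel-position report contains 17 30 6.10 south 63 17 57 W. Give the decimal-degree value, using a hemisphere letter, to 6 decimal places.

17.501694° S, 63.299167° W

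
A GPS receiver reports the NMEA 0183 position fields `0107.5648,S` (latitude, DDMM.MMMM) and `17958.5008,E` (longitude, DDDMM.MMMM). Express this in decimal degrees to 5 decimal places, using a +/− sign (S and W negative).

-1.12608, 179.97501

Latitude: degrees = first 2 digits = 1, minutes = 7.5648; 1 + 7.5648/60 = 1.126080
S ⇒ negate
Longitude: degrees = first 3 digits = 179, minutes = 58.5008; 179 + 58.5008/60 = 179.975013
E ⇒ keep positive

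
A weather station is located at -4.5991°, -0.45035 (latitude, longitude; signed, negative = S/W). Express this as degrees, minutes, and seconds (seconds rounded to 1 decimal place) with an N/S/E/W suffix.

Latitude is negative → S; |value| = 4.599100
φ: 0.599100° → 35.94600′; 0.94600 × 60 = 56.760″
Longitude is negative → W; |value| = 0.450350
λ: whole degrees 0; 27.02100′ → 27′ and 1.260″

4°35′56.8″ S, 0°27′1.3″ W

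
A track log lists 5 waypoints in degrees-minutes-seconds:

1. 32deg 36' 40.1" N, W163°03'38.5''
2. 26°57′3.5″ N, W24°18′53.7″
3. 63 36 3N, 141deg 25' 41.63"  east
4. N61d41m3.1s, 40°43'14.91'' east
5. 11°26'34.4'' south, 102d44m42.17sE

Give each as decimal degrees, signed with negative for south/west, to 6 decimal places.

Point 1:
  Lat: 32 + 36/60 + 40.1/3600 = 32.6111389
  N → positive
  Longitude: 3′ + 38.5″ = 3.64167′; 163 + 3.64167/60 = 163.0606944
  W ⇒ negate
Point 2:
  φ: 57′ + 3.5″ = 57.05833′; 26 + 57.05833/60 = 26.9509722
  N ⇒ keep positive
  Longitude: 24 + 18/60 + 53.7/3600 = 24.3149167
  hemisphere W, so the sign is −
Point 3:
  Lat: 36′ + 3″ = 36.05000′; 63 + 36.05000/60 = 63.6008333
  N → positive
  Lon: 141 + 25/60 + 41.63/3600 = 141.4282306
  E ⇒ keep positive
Point 4:
  φ: 61 + 41/60 + 3.1/3600 = 61.6841944
  N ⇒ keep positive
  Lon: 40° + 43/60 + 14.91/3600 = 40 + 0.716667 + 0.004142 = 40.7208083
  E ⇒ keep positive
Point 5:
  φ: 11 + 26/60 + 34.4/3600 = 11.4428889
  S ⇒ negate
  Lon: 102 + 44/60 + 42.17/3600 = 102.7450472
  E → positive

1. 32.611139, -163.060694
2. 26.950972, -24.314917
3. 63.600833, 141.428231
4. 61.684194, 40.720808
5. -11.442889, 102.745047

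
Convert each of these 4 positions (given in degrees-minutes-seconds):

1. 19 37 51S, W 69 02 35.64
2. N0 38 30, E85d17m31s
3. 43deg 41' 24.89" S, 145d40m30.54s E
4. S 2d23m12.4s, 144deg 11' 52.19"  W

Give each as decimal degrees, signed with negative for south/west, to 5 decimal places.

Point 1:
  Latitude: 19 + 37/60 + 51/3600 = 19.630833
  S ⇒ negate
  Longitude: 69° + 2/60 + 35.64/3600 = 69 + 0.033333 + 0.009900 = 69.043233
  hemisphere W, so the sign is −
Point 2:
  φ: 0 + 38/60 + 30/3600 = 0.641667
  N → positive
  Lon: 85° + 17/60 + 31/3600 = 85 + 0.283333 + 0.008611 = 85.291944
  E → positive
Point 3:
  φ: 41′ + 24.89″ = 41.41483′; 43 + 41.41483/60 = 43.690247
  S → negative
  Lon: 40′ + 30.54″ = 40.50900′; 145 + 40.50900/60 = 145.675150
  E → positive
Point 4:
  Latitude: 2° + 23/60 + 12.4/3600 = 2 + 0.383333 + 0.003444 = 2.386778
  S ⇒ negate
  Lon: 11′ + 52.19″ = 11.86983′; 144 + 11.86983/60 = 144.197831
  hemisphere W, so the sign is −

1. -19.63083, -69.04323
2. 0.64167, 85.29194
3. -43.69025, 145.67515
4. -2.38678, -144.19783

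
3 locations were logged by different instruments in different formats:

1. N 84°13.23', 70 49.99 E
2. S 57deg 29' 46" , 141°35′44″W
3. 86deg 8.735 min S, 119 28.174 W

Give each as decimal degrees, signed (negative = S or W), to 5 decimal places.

1. 84.22050, 70.83317
2. -57.49611, -141.59556
3. -86.14558, -119.46957

Point 1:
  φ: 13.23′ = 0.220500°; total 84.220500
  N → positive
  λ: 49.99′ = 0.833167°; total 70.833167
  E ⇒ keep positive
Point 2:
  Lat: 29′ + 46″ = 29.76667′; 57 + 29.76667/60 = 57.496111
  hemisphere S, so the sign is −
  λ: 141° + 35/60 + 44/3600 = 141 + 0.583333 + 0.012222 = 141.595556
  hemisphere W, so the sign is −
Point 3:
  Lat: 8.735′ = 0.145583°; total 86.145583
  hemisphere S, so the sign is −
  Lon: 28.174′ = 0.469567°; total 119.469567
  W → negative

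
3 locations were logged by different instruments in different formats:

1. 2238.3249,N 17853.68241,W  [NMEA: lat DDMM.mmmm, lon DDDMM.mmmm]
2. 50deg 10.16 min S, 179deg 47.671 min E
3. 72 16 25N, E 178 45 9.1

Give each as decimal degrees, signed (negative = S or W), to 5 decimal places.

1. 22.63875, -178.89471
2. -50.16933, 179.79452
3. 72.27361, 178.75253

Point 1:
  Lat: degrees = first 2 digits = 22, minutes = 38.3249; 22 + 38.3249/60 = 22.638748
  N ⇒ keep positive
  Lon: split at 3 digits → 178° and 53.68241′; 178 + 53.68241/60 = 178.894707
  hemisphere W, so the sign is −
Point 2:
  φ: 10.16′ = 0.169333°; total 50.169333
  S ⇒ negate
  Lon: 47.671′ = 0.794517°; total 179.794517
  E → positive
Point 3:
  Lat: 72 + 16/60 + 25/3600 = 72.273611
  N → positive
  λ: 178° + 45/60 + 9.1/3600 = 178 + 0.750000 + 0.002528 = 178.752528
  E → positive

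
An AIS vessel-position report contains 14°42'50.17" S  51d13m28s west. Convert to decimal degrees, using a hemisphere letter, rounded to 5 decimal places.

Lat: 14 + 42/60 + 50.17/3600 = 14.713936
λ: 13′ + 28″ = 13.46667′; 51 + 13.46667/60 = 51.224444

14.71394° S, 51.22444° W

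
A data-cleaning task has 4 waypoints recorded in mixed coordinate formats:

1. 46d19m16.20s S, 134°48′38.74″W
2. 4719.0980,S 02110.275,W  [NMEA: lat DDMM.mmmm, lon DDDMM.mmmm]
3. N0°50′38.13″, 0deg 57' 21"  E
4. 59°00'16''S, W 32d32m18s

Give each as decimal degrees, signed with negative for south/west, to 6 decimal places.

Point 1:
  φ: 46° + 19/60 + 16.2/3600 = 46 + 0.316667 + 0.004500 = 46.3211667
  S → negative
  λ: 48′ + 38.74″ = 48.64567′; 134 + 48.64567/60 = 134.8107611
  hemisphere W, so the sign is −
Point 2:
  Latitude: degrees = first 2 digits = 47, minutes = 19.098; 47 + 19.098/60 = 47.3183000
  S ⇒ negate
  Lon: degrees = first 3 digits = 21, minutes = 10.275; 21 + 10.275/60 = 21.1712500
  hemisphere W, so the sign is −
Point 3:
  Latitude: 50′ + 38.13″ = 50.63550′; 0 + 50.63550/60 = 0.8439250
  N → positive
  Longitude: 0 + 57/60 + 21/3600 = 0.9558333
  E ⇒ keep positive
Point 4:
  Lat: 59° + 0/60 + 16/3600 = 59 + 0.000000 + 0.004444 = 59.0044444
  hemisphere S, so the sign is −
  Lon: 32° + 32/60 + 18/3600 = 32 + 0.533333 + 0.005000 = 32.5383333
  hemisphere W, so the sign is −

1. -46.321167, -134.810761
2. -47.318300, -21.171250
3. 0.843925, 0.955833
4. -59.004444, -32.538333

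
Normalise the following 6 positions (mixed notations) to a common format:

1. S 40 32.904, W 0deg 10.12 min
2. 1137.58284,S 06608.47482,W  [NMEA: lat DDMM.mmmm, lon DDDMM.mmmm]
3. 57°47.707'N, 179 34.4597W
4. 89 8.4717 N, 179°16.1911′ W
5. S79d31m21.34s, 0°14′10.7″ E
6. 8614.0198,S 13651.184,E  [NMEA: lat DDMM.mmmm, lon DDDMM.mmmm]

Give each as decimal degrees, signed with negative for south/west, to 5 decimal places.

1. -40.54840, -0.16867
2. -11.62638, -66.14125
3. 57.79512, -179.57433
4. 89.14120, -179.26985
5. -79.52259, 0.23631
6. -86.23366, 136.85307

Point 1:
  Latitude: 32.904′ = 0.548400°; total 40.548400
  hemisphere S, so the sign is −
  Lon: 0 + 10.12/60 = 0.168667
  W ⇒ negate
Point 2:
  Latitude: degrees = first 2 digits = 11, minutes = 37.58284; 11 + 37.58284/60 = 11.626381
  S → negative
  Longitude: split at 3 digits → 066° and 8.47482′; 66 + 8.47482/60 = 66.141247
  W ⇒ negate
Point 3:
  Lat: 57 + 47.707/60 = 57.795117
  N → positive
  Lon: 179 + 34.4597/60 = 179.574328
  hemisphere W, so the sign is −
Point 4:
  Lat: 8.4717′ = 0.141195°; total 89.141195
  N ⇒ keep positive
  λ: 179 + 16.1911/60 = 179.269852
  W ⇒ negate
Point 5:
  Latitude: 79° + 31/60 + 21.34/3600 = 79 + 0.516667 + 0.005928 = 79.522594
  S → negative
  λ: 14′ + 10.7″ = 14.17833′; 0 + 14.17833/60 = 0.236306
  E → positive
Point 6:
  Latitude: degrees = first 2 digits = 86, minutes = 14.0198; 86 + 14.0198/60 = 86.233663
  S ⇒ negate
  Longitude: degrees = first 3 digits = 136, minutes = 51.184; 136 + 51.184/60 = 136.853067
  E → positive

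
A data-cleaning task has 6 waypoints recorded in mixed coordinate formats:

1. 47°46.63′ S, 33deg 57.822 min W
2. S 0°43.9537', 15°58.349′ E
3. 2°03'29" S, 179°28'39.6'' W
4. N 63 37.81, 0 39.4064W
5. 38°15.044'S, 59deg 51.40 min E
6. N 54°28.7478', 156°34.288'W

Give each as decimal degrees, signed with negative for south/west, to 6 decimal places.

1. -47.777167, -33.963700
2. -0.732562, 15.972483
3. -2.058056, -179.477667
4. 63.630167, -0.656773
5. -38.250733, 59.856667
6. 54.479130, -156.571467

Point 1:
  φ: 46.63′ = 0.777167°; total 47.7771667
  S → negative
  λ: 33 + 57.822/60 = 33.9637000
  W → negative
Point 2:
  Latitude: 43.9537′ = 0.732562°; total 0.7325617
  hemisphere S, so the sign is −
  Longitude: 58.349′ = 0.972483°; total 15.9724833
  E ⇒ keep positive
Point 3:
  φ: 3′ + 29″ = 3.48333′; 2 + 3.48333/60 = 2.0580556
  S → negative
  Lon: 28′ + 39.6″ = 28.66000′; 179 + 28.66000/60 = 179.4776667
  W ⇒ negate
Point 4:
  Latitude: 63 + 37.81/60 = 63.6301667
  N → positive
  Lon: 0 + 39.4064/60 = 0.6567733
  W → negative
Point 5:
  Lat: 15.044′ = 0.250733°; total 38.2507333
  S ⇒ negate
  λ: 51.4′ = 0.856667°; total 59.8566667
  E → positive
Point 6:
  Latitude: 28.7478′ = 0.479130°; total 54.4791300
  N → positive
  Longitude: 156 + 34.288/60 = 156.5714667
  W → negative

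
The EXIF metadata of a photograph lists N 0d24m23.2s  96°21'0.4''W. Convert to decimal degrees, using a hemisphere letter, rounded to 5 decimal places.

0.40644° N, 96.35011° W

Latitude: 0 + 24/60 + 23.2/3600 = 0.406444
λ: 96° + 21/60 + 0.4/3600 = 96 + 0.350000 + 0.000111 = 96.350111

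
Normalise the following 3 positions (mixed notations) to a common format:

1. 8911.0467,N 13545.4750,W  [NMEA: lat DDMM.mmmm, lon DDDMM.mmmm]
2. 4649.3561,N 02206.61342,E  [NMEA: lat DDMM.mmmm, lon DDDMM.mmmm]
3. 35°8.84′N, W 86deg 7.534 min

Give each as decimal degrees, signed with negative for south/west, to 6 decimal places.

Point 1:
  Latitude: degrees = first 2 digits = 89, minutes = 11.0467; 89 + 11.0467/60 = 89.1841117
  N → positive
  λ: split at 3 digits → 135° and 45.475′; 135 + 45.475/60 = 135.7579167
  W → negative
Point 2:
  Lat: degrees = first 2 digits = 46, minutes = 49.3561; 46 + 49.3561/60 = 46.8226017
  N ⇒ keep positive
  λ: split at 3 digits → 022° and 6.61342′; 22 + 6.61342/60 = 22.1102237
  E → positive
Point 3:
  φ: 8.84′ = 0.147333°; total 35.1473333
  N → positive
  Lon: 7.534′ = 0.125567°; total 86.1255667
  hemisphere W, so the sign is −

1. 89.184112, -135.757917
2. 46.822602, 22.110224
3. 35.147333, -86.125567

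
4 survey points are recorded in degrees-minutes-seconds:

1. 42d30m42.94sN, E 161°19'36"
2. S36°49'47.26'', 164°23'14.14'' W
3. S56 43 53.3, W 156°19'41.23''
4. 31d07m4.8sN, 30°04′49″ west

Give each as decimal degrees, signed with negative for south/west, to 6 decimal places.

1. 42.511928, 161.326667
2. -36.829794, -164.387261
3. -56.731472, -156.328119
4. 31.118000, -30.080278

Point 1:
  Latitude: 42 + 30/60 + 42.94/3600 = 42.5119278
  N → positive
  λ: 161 + 19/60 + 36/3600 = 161.3266667
  E → positive
Point 2:
  φ: 49′ + 47.26″ = 49.78767′; 36 + 49.78767/60 = 36.8297944
  hemisphere S, so the sign is −
  Lon: 164 + 23/60 + 14.14/3600 = 164.3872611
  W → negative
Point 3:
  φ: 56° + 43/60 + 53.3/3600 = 56 + 0.716667 + 0.014806 = 56.7314722
  S → negative
  λ: 156 + 19/60 + 41.23/3600 = 156.3281194
  W ⇒ negate
Point 4:
  Lat: 7′ + 4.8″ = 7.08000′; 31 + 7.08000/60 = 31.1180000
  N ⇒ keep positive
  Lon: 30° + 4/60 + 49/3600 = 30 + 0.066667 + 0.013611 = 30.0802778
  W → negative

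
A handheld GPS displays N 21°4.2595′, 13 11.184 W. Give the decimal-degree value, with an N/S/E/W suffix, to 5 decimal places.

φ: 4.2595′ = 0.070992°; total 21.070992
Lon: 11.184′ = 0.186400°; total 13.186400

21.07099° N, 13.18640° W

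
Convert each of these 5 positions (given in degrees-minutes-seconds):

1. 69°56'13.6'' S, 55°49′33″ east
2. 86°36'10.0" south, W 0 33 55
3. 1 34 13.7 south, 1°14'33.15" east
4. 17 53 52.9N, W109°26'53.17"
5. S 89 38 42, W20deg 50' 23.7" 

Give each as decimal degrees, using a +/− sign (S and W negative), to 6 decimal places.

Point 1:
  Latitude: 56′ + 13.6″ = 56.22667′; 69 + 56.22667/60 = 69.9371111
  S ⇒ negate
  Lon: 55° + 49/60 + 33/3600 = 55 + 0.816667 + 0.009167 = 55.8258333
  E ⇒ keep positive
Point 2:
  Latitude: 86 + 36/60 + 10/3600 = 86.6027778
  S → negative
  Longitude: 33′ + 55″ = 33.91667′; 0 + 33.91667/60 = 0.5652778
  W → negative
Point 3:
  Lat: 1 + 34/60 + 13.7/3600 = 1.5704722
  hemisphere S, so the sign is −
  Longitude: 1 + 14/60 + 33.15/3600 = 1.2425417
  E → positive
Point 4:
  φ: 53′ + 52.9″ = 53.88167′; 17 + 53.88167/60 = 17.8980278
  N ⇒ keep positive
  λ: 26′ + 53.17″ = 26.88617′; 109 + 26.88617/60 = 109.4481028
  W → negative
Point 5:
  Latitude: 38′ + 42″ = 38.70000′; 89 + 38.70000/60 = 89.6450000
  S ⇒ negate
  λ: 20° + 50/60 + 23.7/3600 = 20 + 0.833333 + 0.006583 = 20.8399167
  W → negative

1. -69.937111, 55.825833
2. -86.602778, -0.565278
3. -1.570472, 1.242542
4. 17.898028, -109.448103
5. -89.645000, -20.839917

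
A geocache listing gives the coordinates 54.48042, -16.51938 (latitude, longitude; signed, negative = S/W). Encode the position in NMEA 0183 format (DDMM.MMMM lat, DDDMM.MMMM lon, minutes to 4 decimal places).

Latitude: 54° + 0.480420 × 60 = 54° 28.825200′
Longitude is negative → W; |value| = 16.519380
Longitude: fractional part 0.519380 → 31.162800 minutes

5428.8252,N / 01631.1628,W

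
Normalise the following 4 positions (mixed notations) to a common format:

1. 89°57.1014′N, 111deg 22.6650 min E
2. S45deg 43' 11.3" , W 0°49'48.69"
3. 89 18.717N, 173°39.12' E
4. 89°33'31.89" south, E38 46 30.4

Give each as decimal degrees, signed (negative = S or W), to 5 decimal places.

Point 1:
  φ: 89 + 57.1014/60 = 89.951690
  N → positive
  λ: 22.665′ = 0.377750°; total 111.377750
  E → positive
Point 2:
  Latitude: 45 + 43/60 + 11.3/3600 = 45.719806
  S ⇒ negate
  Lon: 0 + 49/60 + 48.69/3600 = 0.830192
  W → negative
Point 3:
  Latitude: 89 + 18.717/60 = 89.311950
  N ⇒ keep positive
  Lon: 39.12′ = 0.652000°; total 173.652000
  E → positive
Point 4:
  Lat: 89 + 33/60 + 31.89/3600 = 89.558858
  hemisphere S, so the sign is −
  Lon: 38 + 46/60 + 30.4/3600 = 38.775111
  E ⇒ keep positive

1. 89.95169, 111.37775
2. -45.71981, -0.83019
3. 89.31195, 173.65200
4. -89.55886, 38.77511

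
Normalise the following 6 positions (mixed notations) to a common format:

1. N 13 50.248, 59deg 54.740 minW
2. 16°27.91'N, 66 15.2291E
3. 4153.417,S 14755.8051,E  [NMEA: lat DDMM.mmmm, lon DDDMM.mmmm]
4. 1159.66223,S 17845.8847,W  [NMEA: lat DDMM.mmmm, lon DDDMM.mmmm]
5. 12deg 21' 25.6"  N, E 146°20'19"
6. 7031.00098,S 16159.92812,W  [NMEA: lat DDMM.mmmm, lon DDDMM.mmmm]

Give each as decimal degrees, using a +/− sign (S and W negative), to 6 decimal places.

1. 13.837467, -59.912333
2. 16.465167, 66.253818
3. -41.890283, 147.930085
4. -11.994371, -178.764745
5. 12.357111, 146.338611
6. -70.516683, -161.998802

Point 1:
  Latitude: 50.248′ = 0.837467°; total 13.8374667
  N ⇒ keep positive
  Lon: 59 + 54.74/60 = 59.9123333
  W ⇒ negate
Point 2:
  Lat: 16 + 27.91/60 = 16.4651667
  N ⇒ keep positive
  λ: 15.2291′ = 0.253818°; total 66.2538183
  E ⇒ keep positive
Point 3:
  φ: degrees = first 2 digits = 41, minutes = 53.417; 41 + 53.417/60 = 41.8902833
  S → negative
  Lon: degrees = first 3 digits = 147, minutes = 55.8051; 147 + 55.8051/60 = 147.9300850
  E → positive
Point 4:
  φ: degrees = first 2 digits = 11, minutes = 59.66223; 11 + 59.66223/60 = 11.9943705
  S ⇒ negate
  Lon: split at 3 digits → 178° and 45.8847′; 178 + 45.8847/60 = 178.7647450
  hemisphere W, so the sign is −
Point 5:
  Latitude: 21′ + 25.6″ = 21.42667′; 12 + 21.42667/60 = 12.3571111
  N ⇒ keep positive
  Lon: 20′ + 19″ = 20.31667′; 146 + 20.31667/60 = 146.3386111
  E → positive
Point 6:
  Latitude: split at 2 digits → 70° and 31.00098′; 70 + 31.00098/60 = 70.5166830
  S → negative
  Lon: degrees = first 3 digits = 161, minutes = 59.92812; 161 + 59.92812/60 = 161.9988020
  hemisphere W, so the sign is −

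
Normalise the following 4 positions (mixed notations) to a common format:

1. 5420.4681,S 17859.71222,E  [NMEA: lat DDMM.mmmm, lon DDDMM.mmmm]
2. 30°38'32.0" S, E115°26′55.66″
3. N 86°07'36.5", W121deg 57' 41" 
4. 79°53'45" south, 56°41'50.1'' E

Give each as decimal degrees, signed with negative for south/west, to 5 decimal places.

1. -54.34114, 178.99520
2. -30.64222, 115.44879
3. 86.12681, -121.96139
4. -79.89583, 56.69725

Point 1:
  Latitude: degrees = first 2 digits = 54, minutes = 20.4681; 54 + 20.4681/60 = 54.341135
  S ⇒ negate
  Lon: split at 3 digits → 178° and 59.71222′; 178 + 59.71222/60 = 178.995204
  E → positive
Point 2:
  φ: 30° + 38/60 + 32/3600 = 30 + 0.633333 + 0.008889 = 30.642222
  S ⇒ negate
  Longitude: 115 + 26/60 + 55.66/3600 = 115.448794
  E ⇒ keep positive
Point 3:
  Latitude: 7′ + 36.5″ = 7.60833′; 86 + 7.60833/60 = 86.126806
  N ⇒ keep positive
  Lon: 121 + 57/60 + 41/3600 = 121.961389
  W ⇒ negate
Point 4:
  φ: 79 + 53/60 + 45/3600 = 79.895833
  S ⇒ negate
  Lon: 56° + 41/60 + 50.1/3600 = 56 + 0.683333 + 0.013917 = 56.697250
  E → positive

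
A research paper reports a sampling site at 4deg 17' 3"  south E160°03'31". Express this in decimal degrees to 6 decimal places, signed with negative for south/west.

φ: 4 + 17/60 + 3/3600 = 4.2841667
S → negative
Lon: 3′ + 31″ = 3.51667′; 160 + 3.51667/60 = 160.0586111
E → positive

-4.284167, 160.058611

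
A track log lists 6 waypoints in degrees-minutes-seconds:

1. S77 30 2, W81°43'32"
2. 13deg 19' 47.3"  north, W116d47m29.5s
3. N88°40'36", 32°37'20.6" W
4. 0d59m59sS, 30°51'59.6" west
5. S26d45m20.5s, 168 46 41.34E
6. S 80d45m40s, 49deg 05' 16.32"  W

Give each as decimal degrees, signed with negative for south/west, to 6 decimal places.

Point 1:
  Latitude: 77° + 30/60 + 2/3600 = 77 + 0.500000 + 0.000556 = 77.5005556
  S ⇒ negate
  λ: 81° + 43/60 + 32/3600 = 81 + 0.716667 + 0.008889 = 81.7255556
  W → negative
Point 2:
  φ: 13° + 19/60 + 47.3/3600 = 13 + 0.316667 + 0.013139 = 13.3298056
  N ⇒ keep positive
  Lon: 47′ + 29.5″ = 47.49167′; 116 + 47.49167/60 = 116.7915278
  hemisphere W, so the sign is −
Point 3:
  Latitude: 40′ + 36″ = 40.60000′; 88 + 40.60000/60 = 88.6766667
  N → positive
  λ: 37′ + 20.6″ = 37.34333′; 32 + 37.34333/60 = 32.6223889
  W ⇒ negate
Point 4:
  Latitude: 0° + 59/60 + 59/3600 = 0 + 0.983333 + 0.016389 = 0.9997222
  S → negative
  Lon: 30 + 51/60 + 59.6/3600 = 30.8665556
  W ⇒ negate
Point 5:
  φ: 45′ + 20.5″ = 45.34167′; 26 + 45.34167/60 = 26.7556944
  S ⇒ negate
  λ: 168° + 46/60 + 41.34/3600 = 168 + 0.766667 + 0.011483 = 168.7781500
  E → positive
Point 6:
  Lat: 45′ + 40″ = 45.66667′; 80 + 45.66667/60 = 80.7611111
  hemisphere S, so the sign is −
  Longitude: 5′ + 16.32″ = 5.27200′; 49 + 5.27200/60 = 49.0878667
  W ⇒ negate

1. -77.500556, -81.725556
2. 13.329806, -116.791528
3. 88.676667, -32.622389
4. -0.999722, -30.866556
5. -26.755694, 168.778150
6. -80.761111, -49.087867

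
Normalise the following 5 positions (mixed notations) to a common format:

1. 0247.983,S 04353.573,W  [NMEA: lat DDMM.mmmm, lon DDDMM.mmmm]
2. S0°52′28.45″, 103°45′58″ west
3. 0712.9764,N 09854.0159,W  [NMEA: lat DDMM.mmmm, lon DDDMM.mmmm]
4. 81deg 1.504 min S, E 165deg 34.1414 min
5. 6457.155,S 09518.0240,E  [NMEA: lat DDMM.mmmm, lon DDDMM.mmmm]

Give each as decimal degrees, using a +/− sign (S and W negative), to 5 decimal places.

Point 1:
  φ: degrees = first 2 digits = 2, minutes = 47.983; 2 + 47.983/60 = 2.799717
  S → negative
  Longitude: split at 3 digits → 043° and 53.573′; 43 + 53.573/60 = 43.892883
  W ⇒ negate
Point 2:
  Latitude: 0 + 52/60 + 28.45/3600 = 0.874569
  S → negative
  Longitude: 103 + 45/60 + 58/3600 = 103.766111
  hemisphere W, so the sign is −
Point 3:
  φ: split at 2 digits → 07° and 12.9764′; 7 + 12.9764/60 = 7.216273
  N → positive
  λ: degrees = first 3 digits = 98, minutes = 54.0159; 98 + 54.0159/60 = 98.900265
  W ⇒ negate
Point 4:
  φ: 1.504′ = 0.025067°; total 81.025067
  S → negative
  λ: 165 + 34.1414/60 = 165.569023
  E → positive
Point 5:
  Latitude: degrees = first 2 digits = 64, minutes = 57.155; 64 + 57.155/60 = 64.952583
  hemisphere S, so the sign is −
  λ: split at 3 digits → 095° and 18.024′; 95 + 18.024/60 = 95.300400
  E → positive

1. -2.79972, -43.89288
2. -0.87457, -103.76611
3. 7.21627, -98.90027
4. -81.02507, 165.56902
5. -64.95258, 95.30040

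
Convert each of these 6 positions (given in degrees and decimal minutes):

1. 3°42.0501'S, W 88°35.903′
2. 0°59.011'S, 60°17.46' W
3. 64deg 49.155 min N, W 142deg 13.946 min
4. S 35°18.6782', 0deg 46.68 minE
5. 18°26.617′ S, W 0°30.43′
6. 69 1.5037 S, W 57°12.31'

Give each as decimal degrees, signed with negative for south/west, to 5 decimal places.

Point 1:
  Lat: 42.0501′ = 0.700835°; total 3.700835
  S ⇒ negate
  λ: 88 + 35.903/60 = 88.598383
  W ⇒ negate
Point 2:
  Latitude: 59.011′ = 0.983517°; total 0.983517
  S ⇒ negate
  Longitude: 17.46′ = 0.291000°; total 60.291000
  W ⇒ negate
Point 3:
  φ: 64 + 49.155/60 = 64.819250
  N → positive
  Longitude: 13.946′ = 0.232433°; total 142.232433
  hemisphere W, so the sign is −
Point 4:
  Lat: 35 + 18.6782/60 = 35.311303
  S → negative
  λ: 46.68′ = 0.778000°; total 0.778000
  E ⇒ keep positive
Point 5:
  φ: 18 + 26.617/60 = 18.443617
  S ⇒ negate
  Lon: 30.43′ = 0.507167°; total 0.507167
  W ⇒ negate
Point 6:
  φ: 69 + 1.5037/60 = 69.025062
  S ⇒ negate
  Lon: 12.31′ = 0.205167°; total 57.205167
  W ⇒ negate

1. -3.70084, -88.59838
2. -0.98352, -60.29100
3. 64.81925, -142.23243
4. -35.31130, 0.77800
5. -18.44362, -0.50717
6. -69.02506, -57.20517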